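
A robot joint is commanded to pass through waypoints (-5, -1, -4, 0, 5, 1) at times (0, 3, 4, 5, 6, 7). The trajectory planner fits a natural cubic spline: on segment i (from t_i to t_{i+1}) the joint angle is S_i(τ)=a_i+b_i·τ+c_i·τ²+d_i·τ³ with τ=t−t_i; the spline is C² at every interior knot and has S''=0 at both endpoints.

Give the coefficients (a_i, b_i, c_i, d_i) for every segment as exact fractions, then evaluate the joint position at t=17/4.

  seg 0: a=-5 b=4744/1299 c=0 d=-1004/3897
  seg 1: a=-1 b=-4292/1299 c=-1004/433 d=3407/1299
  seg 2: a=-4 b=-95/1299 c=2403/433 d=-1918/1299
  seg 3: a=0 b=8569/1299 c=485/433 d=-3529/1299
  seg 4: a=5 b=892/1299 c=-3044/433 d=3044/1299
S(17/4) = -51191/13856

Δ: Δ0=4/3, Δ1=-3, Δ2=4, Δ3=5, Δ4=-4
row 1: diag=8, rhs=-26; c'=1/8, d'=-13/4
row 2: denom=4−1·1/8=31/8; d'=(42−1·-13/4)/(31/8)=362/31
row 3: denom=4−1·8/31=116/31; d'=(6−1·362/31)/(116/31)=-44/29
row 4: denom=4−1·31/116=433/116; d'=(-54−1·-44/29)/(433/116)=-6088/433
back: M4=-6088/433
back: M3=-44/29−31/116·-6088/433=970/433
back: M2=362/31−8/31·970/433=4806/433
back: M1=-13/4−1/8·4806/433=-2008/433
M: M0=0, M1=-2008/433, M2=4806/433, M3=970/433, M4=-6088/433, M5=0
seg 0: a=-5, c=M0/2=0, d=(M1−M0)/(6·3)=-1004/3897, b=Δ0−h0·(2M0+M1)/6=4744/1299
seg 1: a=-1, c=M1/2=-1004/433, d=(M2−M1)/(6·1)=3407/1299, b=Δ1−h1·(2M1+M2)/6=-4292/1299
seg 2: a=-4, c=M2/2=2403/433, d=(M3−M2)/(6·1)=-1918/1299, b=Δ2−h2·(2M2+M3)/6=-95/1299
seg 3: a=0, c=M3/2=485/433, d=(M4−M3)/(6·1)=-3529/1299, b=Δ3−h3·(2M3+M4)/6=8569/1299
seg 4: a=5, c=M4/2=-3044/433, d=(M5−M4)/(6·1)=3044/1299, b=Δ4−h4·(2M4+M5)/6=892/1299
t_q=17/4 → seg 2, τ=1/4; S=-4+-95/1299·τ+2403/433·τ²+-1918/1299·τ³=-51191/13856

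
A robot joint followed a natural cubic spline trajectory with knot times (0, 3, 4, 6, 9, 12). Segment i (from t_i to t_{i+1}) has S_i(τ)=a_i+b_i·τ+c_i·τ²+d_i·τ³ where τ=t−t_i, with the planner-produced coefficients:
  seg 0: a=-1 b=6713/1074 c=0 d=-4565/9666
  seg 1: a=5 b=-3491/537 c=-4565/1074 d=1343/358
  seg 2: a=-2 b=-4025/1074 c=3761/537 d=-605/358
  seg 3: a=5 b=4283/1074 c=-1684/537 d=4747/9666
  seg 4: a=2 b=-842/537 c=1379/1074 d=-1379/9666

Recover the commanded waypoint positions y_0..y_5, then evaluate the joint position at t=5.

y_0 = S_0(0) = a_0 = -1
y_1 = S_1(0) = a_1 = 5
y_2 = S_2(0) = a_2 = -2
y_3 = S_3(0) = a_3 = 5
y_4 = S_4(0) = a_4 = 2
y_5 = S_4(3) = 5
t_q=5 is in segment 2 (τ=1); S_2(τ)=-233/537

y_0=-1 y_1=5 y_2=-2 y_3=5 y_4=2 y_5=5
S(5) = -233/537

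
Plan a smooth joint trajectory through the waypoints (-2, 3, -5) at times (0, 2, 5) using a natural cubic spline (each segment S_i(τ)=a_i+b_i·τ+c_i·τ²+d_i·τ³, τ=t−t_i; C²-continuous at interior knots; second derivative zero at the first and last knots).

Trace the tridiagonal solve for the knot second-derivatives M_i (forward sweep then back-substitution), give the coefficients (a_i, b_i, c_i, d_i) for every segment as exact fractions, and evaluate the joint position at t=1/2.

  seg 0: a=-2 b=53/15 c=0 d=-31/120
  seg 1: a=3 b=13/30 c=-31/20 d=31/180
S(1/2) = -17/64

Δ: Δ0=5/2, Δ1=-8/3
row 1: diag=10, rhs=-31; c'=3/10, d'=-31/10
back: M1=-31/10
M: M0=0, M1=-31/10, M2=0
seg 0: a=-2, c=M0/2=0, d=(M1−M0)/(6·2)=-31/120, b=Δ0−h0·(2M0+M1)/6=53/15
seg 1: a=3, c=M1/2=-31/20, d=(M2−M1)/(6·3)=31/180, b=Δ1−h1·(2M1+M2)/6=13/30
t_q=1/2 → seg 0, τ=1/2; S=-2+53/15·τ+0·τ²+-31/120·τ³=-17/64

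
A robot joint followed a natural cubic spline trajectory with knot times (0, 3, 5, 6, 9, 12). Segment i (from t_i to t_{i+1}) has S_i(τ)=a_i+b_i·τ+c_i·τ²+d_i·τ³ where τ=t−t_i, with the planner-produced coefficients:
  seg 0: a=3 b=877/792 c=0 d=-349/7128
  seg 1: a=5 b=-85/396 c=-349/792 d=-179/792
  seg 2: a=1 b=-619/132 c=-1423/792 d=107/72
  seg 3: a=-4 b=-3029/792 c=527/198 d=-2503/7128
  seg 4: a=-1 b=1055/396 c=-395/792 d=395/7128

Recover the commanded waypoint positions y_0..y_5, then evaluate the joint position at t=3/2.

y_0 = S_0(0) = a_0 = 3
y_1 = S_1(0) = a_1 = 5
y_2 = S_2(0) = a_2 = 1
y_3 = S_3(0) = a_3 = -4
y_4 = S_4(0) = a_4 = -1
y_5 = S_4(3) = 4
t_q=3/2 is in segment 0 (τ=3/2); S_0(τ)=3165/704

y_0=3 y_1=5 y_2=1 y_3=-4 y_4=-1 y_5=4
S(3/2) = 3165/704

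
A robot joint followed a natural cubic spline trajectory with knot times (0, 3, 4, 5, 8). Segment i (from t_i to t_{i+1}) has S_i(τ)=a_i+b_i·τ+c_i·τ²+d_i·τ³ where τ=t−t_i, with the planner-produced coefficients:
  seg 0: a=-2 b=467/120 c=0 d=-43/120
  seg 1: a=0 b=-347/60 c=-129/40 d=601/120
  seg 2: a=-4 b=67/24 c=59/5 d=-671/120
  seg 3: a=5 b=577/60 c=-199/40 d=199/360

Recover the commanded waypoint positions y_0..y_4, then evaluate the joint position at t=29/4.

y_0 = S_0(0) = a_0 = -2
y_1 = S_1(0) = a_1 = 0
y_2 = S_2(0) = a_2 = -4
y_3 = S_3(0) = a_3 = 5
y_4 = S_3(3) = 4
t_q=29/4 is in segment 3 (τ=9/4); S_3(τ)=3967/512

y_0=-2 y_1=0 y_2=-4 y_3=5 y_4=4
S(29/4) = 3967/512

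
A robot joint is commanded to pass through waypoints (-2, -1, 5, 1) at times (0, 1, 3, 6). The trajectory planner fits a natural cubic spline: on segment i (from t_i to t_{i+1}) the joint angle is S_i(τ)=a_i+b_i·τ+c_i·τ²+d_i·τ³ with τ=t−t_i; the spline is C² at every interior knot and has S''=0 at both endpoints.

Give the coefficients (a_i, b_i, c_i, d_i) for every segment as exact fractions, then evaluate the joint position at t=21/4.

  seg 0: a=-2 b=41/84 c=0 d=43/84
  seg 1: a=-1 b=85/42 c=43/28 d=-11/21
  seg 2: a=5 b=79/42 c=-45/28 d=5/28
S(21/4) = 5609/1792

Δ: Δ0=1, Δ1=3, Δ2=-4/3
row 1: diag=6, rhs=12; c'=1/3, d'=2
row 2: denom=10−2·1/3=28/3; d'=(-26−2·2)/(28/3)=-45/14
back: M2=-45/14
back: M1=2−1/3·-45/14=43/14
M: M0=0, M1=43/14, M2=-45/14, M3=0
seg 0: a=-2, c=M0/2=0, d=(M1−M0)/(6·1)=43/84, b=Δ0−h0·(2M0+M1)/6=41/84
seg 1: a=-1, c=M1/2=43/28, d=(M2−M1)/(6·2)=-11/21, b=Δ1−h1·(2M1+M2)/6=85/42
seg 2: a=5, c=M2/2=-45/28, d=(M3−M2)/(6·3)=5/28, b=Δ2−h2·(2M2+M3)/6=79/42
t_q=21/4 → seg 2, τ=9/4; S=5+79/42·τ+-45/28·τ²+5/28·τ³=5609/1792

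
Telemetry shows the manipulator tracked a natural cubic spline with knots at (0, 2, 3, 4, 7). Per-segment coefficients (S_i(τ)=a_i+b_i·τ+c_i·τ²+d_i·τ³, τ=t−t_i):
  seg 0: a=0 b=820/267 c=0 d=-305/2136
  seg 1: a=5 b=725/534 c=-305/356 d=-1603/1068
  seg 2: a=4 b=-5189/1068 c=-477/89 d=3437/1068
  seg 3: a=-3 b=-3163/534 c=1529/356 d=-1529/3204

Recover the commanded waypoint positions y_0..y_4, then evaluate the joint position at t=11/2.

y_0 = S_0(0) = a_0 = 0
y_1 = S_1(0) = a_1 = 5
y_2 = S_2(0) = a_2 = 4
y_3 = S_3(0) = a_3 = -3
y_4 = S_3(3) = 5
t_q=11/2 is in segment 3 (τ=3/2); S_3(τ)=-10913/2848

y_0=0 y_1=5 y_2=4 y_3=-3 y_4=5
S(11/2) = -10913/2848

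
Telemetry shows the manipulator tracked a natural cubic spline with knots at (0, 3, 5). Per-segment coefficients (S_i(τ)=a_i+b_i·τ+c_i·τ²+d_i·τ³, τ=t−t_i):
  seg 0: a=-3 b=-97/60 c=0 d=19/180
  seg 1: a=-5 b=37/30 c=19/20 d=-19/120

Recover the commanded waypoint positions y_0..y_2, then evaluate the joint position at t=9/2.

y_0 = S_0(0) = a_0 = -3
y_1 = S_1(0) = a_1 = -5
y_2 = S_1(2) = 0
t_q=9/2 is in segment 1 (τ=3/2); S_1(τ)=-99/64

y_0=-3 y_1=-5 y_2=0
S(9/2) = -99/64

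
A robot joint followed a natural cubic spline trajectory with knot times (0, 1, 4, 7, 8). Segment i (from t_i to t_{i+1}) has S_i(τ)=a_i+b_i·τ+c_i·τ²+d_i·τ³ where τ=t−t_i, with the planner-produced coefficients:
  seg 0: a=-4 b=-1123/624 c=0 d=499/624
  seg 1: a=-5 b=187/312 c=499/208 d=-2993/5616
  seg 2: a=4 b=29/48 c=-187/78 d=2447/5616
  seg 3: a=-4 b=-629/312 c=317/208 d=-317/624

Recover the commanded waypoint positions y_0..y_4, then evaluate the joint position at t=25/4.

y_0=-4 y_1=-5 y_2=4 y_3=-4 y_4=-5
S(25/4) = -24155/13312

y_0 = S_0(0) = a_0 = -4
y_1 = S_1(0) = a_1 = -5
y_2 = S_2(0) = a_2 = 4
y_3 = S_3(0) = a_3 = -4
y_4 = S_3(1) = -5
t_q=25/4 is in segment 2 (τ=9/4); S_2(τ)=-24155/13312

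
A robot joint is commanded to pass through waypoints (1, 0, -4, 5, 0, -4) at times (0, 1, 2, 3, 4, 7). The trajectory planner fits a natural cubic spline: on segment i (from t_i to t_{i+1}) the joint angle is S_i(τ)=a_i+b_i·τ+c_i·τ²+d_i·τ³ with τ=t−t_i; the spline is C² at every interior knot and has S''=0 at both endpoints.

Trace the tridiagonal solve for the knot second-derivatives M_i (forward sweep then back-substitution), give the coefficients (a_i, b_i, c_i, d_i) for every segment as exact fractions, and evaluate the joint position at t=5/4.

  seg 0: a=1 b=1301/1299 c=0 d=-2600/1299
  seg 1: a=0 b=-6499/1299 c=-2600/433 d=9103/1299
  seg 2: a=-4 b=5210/1299 c=6503/433 d=-13028/1299
  seg 3: a=5 b=5144/1299 c=-6525/433 d=7936/1299
  seg 4: a=0 b=-10198/1299 c=1411/433 d=-1411/3897
S(5/4) = -42027/27712

Δ: Δ0=-1, Δ1=-4, Δ2=9, Δ3=-5, Δ4=-4/3
row 1: diag=4, rhs=-18; c'=1/4, d'=-9/2
row 2: denom=4−1·1/4=15/4; d'=(78−1·-9/2)/(15/4)=22
row 3: denom=4−1·4/15=56/15; d'=(-84−1·22)/(56/15)=-795/28
row 4: denom=8−1·15/56=433/56; d'=(22−1·-795/28)/(433/56)=2822/433
back: M4=2822/433
back: M3=-795/28−15/56·2822/433=-13050/433
back: M2=22−4/15·-13050/433=13006/433
back: M1=-9/2−1/4·13006/433=-5200/433
M: M0=0, M1=-5200/433, M2=13006/433, M3=-13050/433, M4=2822/433, M5=0
seg 0: a=1, c=M0/2=0, d=(M1−M0)/(6·1)=-2600/1299, b=Δ0−h0·(2M0+M1)/6=1301/1299
seg 1: a=0, c=M1/2=-2600/433, d=(M2−M1)/(6·1)=9103/1299, b=Δ1−h1·(2M1+M2)/6=-6499/1299
seg 2: a=-4, c=M2/2=6503/433, d=(M3−M2)/(6·1)=-13028/1299, b=Δ2−h2·(2M2+M3)/6=5210/1299
seg 3: a=5, c=M3/2=-6525/433, d=(M4−M3)/(6·1)=7936/1299, b=Δ3−h3·(2M3+M4)/6=5144/1299
seg 4: a=0, c=M4/2=1411/433, d=(M5−M4)/(6·3)=-1411/3897, b=Δ4−h4·(2M4+M5)/6=-10198/1299
t_q=5/4 → seg 1, τ=1/4; S=0+-6499/1299·τ+-2600/433·τ²+9103/1299·τ³=-42027/27712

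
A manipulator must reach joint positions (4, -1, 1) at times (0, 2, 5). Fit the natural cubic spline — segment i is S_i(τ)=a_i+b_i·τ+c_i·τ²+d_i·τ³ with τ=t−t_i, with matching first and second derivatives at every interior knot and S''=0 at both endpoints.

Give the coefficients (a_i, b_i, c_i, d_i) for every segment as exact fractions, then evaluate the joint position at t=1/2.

  seg 0: a=4 b=-47/15 c=0 d=19/120
  seg 1: a=-1 b=-37/30 c=19/20 d=-19/180
S(1/2) = 157/64

Δ: Δ0=-5/2, Δ1=2/3
row 1: diag=10, rhs=19; c'=3/10, d'=19/10
back: M1=19/10
M: M0=0, M1=19/10, M2=0
seg 0: a=4, c=M0/2=0, d=(M1−M0)/(6·2)=19/120, b=Δ0−h0·(2M0+M1)/6=-47/15
seg 1: a=-1, c=M1/2=19/20, d=(M2−M1)/(6·3)=-19/180, b=Δ1−h1·(2M1+M2)/6=-37/30
t_q=1/2 → seg 0, τ=1/2; S=4+-47/15·τ+0·τ²+19/120·τ³=157/64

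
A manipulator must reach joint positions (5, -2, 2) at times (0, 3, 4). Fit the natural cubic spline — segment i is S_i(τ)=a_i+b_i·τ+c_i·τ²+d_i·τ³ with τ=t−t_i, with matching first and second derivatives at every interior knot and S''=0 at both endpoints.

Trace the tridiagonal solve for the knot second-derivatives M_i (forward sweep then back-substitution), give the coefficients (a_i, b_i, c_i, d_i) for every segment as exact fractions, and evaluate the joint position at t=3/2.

  seg 0: a=5 b=-113/24 c=0 d=19/72
  seg 1: a=-2 b=29/12 c=19/8 d=-19/24
S(3/2) = -75/64

Δ: Δ0=-7/3, Δ1=4
row 1: diag=8, rhs=38; c'=1/8, d'=19/4
back: M1=19/4
M: M0=0, M1=19/4, M2=0
seg 0: a=5, c=M0/2=0, d=(M1−M0)/(6·3)=19/72, b=Δ0−h0·(2M0+M1)/6=-113/24
seg 1: a=-2, c=M1/2=19/8, d=(M2−M1)/(6·1)=-19/24, b=Δ1−h1·(2M1+M2)/6=29/12
t_q=3/2 → seg 0, τ=3/2; S=5+-113/24·τ+0·τ²+19/72·τ³=-75/64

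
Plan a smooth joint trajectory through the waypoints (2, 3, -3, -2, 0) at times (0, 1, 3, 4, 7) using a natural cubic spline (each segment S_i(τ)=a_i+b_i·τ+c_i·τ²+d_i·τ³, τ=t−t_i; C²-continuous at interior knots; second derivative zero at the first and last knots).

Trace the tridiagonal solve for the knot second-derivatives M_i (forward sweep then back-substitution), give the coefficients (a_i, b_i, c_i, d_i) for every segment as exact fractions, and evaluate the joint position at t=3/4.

  seg 0: a=2 b=754/375 c=0 d=-379/375
  seg 1: a=3 b=-383/375 c=-379/125 d=383/375
  seg 2: a=-3 b=-67/75 c=387/125 d=-451/375
  seg 3: a=-2 b=634/375 c=-64/125 d=64/1125
S(3/4) = 24653/8000

Δ: Δ0=1, Δ1=-3, Δ2=1, Δ3=2/3
row 1: diag=6, rhs=-24; c'=1/3, d'=-4
row 2: denom=6−2·1/3=16/3; d'=(24−2·-4)/(16/3)=6
row 3: denom=8−1·3/16=125/16; d'=(-2−1·6)/(125/16)=-128/125
back: M3=-128/125
back: M2=6−3/16·-128/125=774/125
back: M1=-4−1/3·774/125=-758/125
M: M0=0, M1=-758/125, M2=774/125, M3=-128/125, M4=0
seg 0: a=2, c=M0/2=0, d=(M1−M0)/(6·1)=-379/375, b=Δ0−h0·(2M0+M1)/6=754/375
seg 1: a=3, c=M1/2=-379/125, d=(M2−M1)/(6·2)=383/375, b=Δ1−h1·(2M1+M2)/6=-383/375
seg 2: a=-3, c=M2/2=387/125, d=(M3−M2)/(6·1)=-451/375, b=Δ2−h2·(2M2+M3)/6=-67/75
seg 3: a=-2, c=M3/2=-64/125, d=(M4−M3)/(6·3)=64/1125, b=Δ3−h3·(2M3+M4)/6=634/375
t_q=3/4 → seg 0, τ=3/4; S=2+754/375·τ+0·τ²+-379/375·τ³=24653/8000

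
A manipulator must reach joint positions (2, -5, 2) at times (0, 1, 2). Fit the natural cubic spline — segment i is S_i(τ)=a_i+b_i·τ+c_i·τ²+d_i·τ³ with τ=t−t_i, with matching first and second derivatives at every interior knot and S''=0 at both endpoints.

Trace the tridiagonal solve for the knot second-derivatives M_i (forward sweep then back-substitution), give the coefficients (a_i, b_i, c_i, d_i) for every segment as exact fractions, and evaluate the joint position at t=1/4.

Δ: Δ0=-7, Δ1=7
row 1: diag=4, rhs=84; c'=1/4, d'=21
back: M1=21
M: M0=0, M1=21, M2=0
seg 0: a=2, c=M0/2=0, d=(M1−M0)/(6·1)=7/2, b=Δ0−h0·(2M0+M1)/6=-21/2
seg 1: a=-5, c=M1/2=21/2, d=(M2−M1)/(6·1)=-7/2, b=Δ1−h1·(2M1+M2)/6=0
t_q=1/4 → seg 0, τ=1/4; S=2+-21/2·τ+0·τ²+7/2·τ³=-73/128

  seg 0: a=2 b=-21/2 c=0 d=7/2
  seg 1: a=-5 b=0 c=21/2 d=-7/2
S(1/4) = -73/128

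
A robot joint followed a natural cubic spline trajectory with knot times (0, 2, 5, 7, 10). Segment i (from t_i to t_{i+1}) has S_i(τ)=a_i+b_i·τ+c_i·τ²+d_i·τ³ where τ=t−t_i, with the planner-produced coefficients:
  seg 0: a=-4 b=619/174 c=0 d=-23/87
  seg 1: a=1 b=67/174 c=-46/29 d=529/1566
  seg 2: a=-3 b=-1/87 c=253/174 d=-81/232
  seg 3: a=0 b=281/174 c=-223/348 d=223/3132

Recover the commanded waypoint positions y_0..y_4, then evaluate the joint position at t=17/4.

y_0 = S_0(0) = a_0 = -4
y_1 = S_1(0) = a_1 = 1
y_2 = S_2(0) = a_2 = -3
y_3 = S_3(0) = a_3 = 0
y_4 = S_3(3) = 1
t_q=17/4 is in segment 1 (τ=9/4); S_1(τ)=-8597/3712

y_0=-4 y_1=1 y_2=-3 y_3=0 y_4=1
S(17/4) = -8597/3712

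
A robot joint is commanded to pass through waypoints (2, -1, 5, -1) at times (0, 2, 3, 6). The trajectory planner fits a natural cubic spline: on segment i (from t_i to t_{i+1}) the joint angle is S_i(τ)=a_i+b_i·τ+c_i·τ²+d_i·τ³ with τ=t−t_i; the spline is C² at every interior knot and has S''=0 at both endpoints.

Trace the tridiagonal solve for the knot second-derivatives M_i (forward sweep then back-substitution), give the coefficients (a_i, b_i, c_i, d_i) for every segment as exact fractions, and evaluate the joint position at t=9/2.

Δ: Δ0=-3/2, Δ1=6, Δ2=-2
row 1: diag=6, rhs=45; c'=1/6, d'=15/2
row 2: denom=8−1·1/6=47/6; d'=(-48−1·15/2)/(47/6)=-333/47
back: M2=-333/47
back: M1=15/2−1/6·-333/47=408/47
M: M0=0, M1=408/47, M2=-333/47, M3=0
seg 0: a=2, c=M0/2=0, d=(M1−M0)/(6·2)=34/47, b=Δ0−h0·(2M0+M1)/6=-413/94
seg 1: a=-1, c=M1/2=204/47, d=(M2−M1)/(6·1)=-247/94, b=Δ1−h1·(2M1+M2)/6=403/94
seg 2: a=5, c=M2/2=-333/94, d=(M3−M2)/(6·3)=37/94, b=Δ2−h2·(2M2+M3)/6=239/47
t_q=9/2 → seg 2, τ=3/2; S=5+239/47·τ+-333/94·τ²+37/94·τ³=4501/752

  seg 0: a=2 b=-413/94 c=0 d=34/47
  seg 1: a=-1 b=403/94 c=204/47 d=-247/94
  seg 2: a=5 b=239/47 c=-333/94 d=37/94
S(9/2) = 4501/752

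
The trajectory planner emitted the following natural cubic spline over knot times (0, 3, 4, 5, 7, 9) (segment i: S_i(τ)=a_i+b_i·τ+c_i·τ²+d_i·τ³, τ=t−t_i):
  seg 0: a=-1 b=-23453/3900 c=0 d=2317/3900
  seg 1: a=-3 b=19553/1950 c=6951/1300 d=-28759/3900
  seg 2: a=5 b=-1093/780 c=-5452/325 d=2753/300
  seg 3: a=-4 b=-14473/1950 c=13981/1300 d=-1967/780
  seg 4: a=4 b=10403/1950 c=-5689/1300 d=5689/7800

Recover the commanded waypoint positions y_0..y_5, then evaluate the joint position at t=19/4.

y_0=-1 y_1=-3 y_2=5 y_3=-4 y_4=4 y_5=3
S(19/4) = -134427/83200

y_0 = S_0(0) = a_0 = -1
y_1 = S_1(0) = a_1 = -3
y_2 = S_2(0) = a_2 = 5
y_3 = S_3(0) = a_3 = -4
y_4 = S_4(0) = a_4 = 4
y_5 = S_4(2) = 3
t_q=19/4 is in segment 2 (τ=3/4); S_2(τ)=-134427/83200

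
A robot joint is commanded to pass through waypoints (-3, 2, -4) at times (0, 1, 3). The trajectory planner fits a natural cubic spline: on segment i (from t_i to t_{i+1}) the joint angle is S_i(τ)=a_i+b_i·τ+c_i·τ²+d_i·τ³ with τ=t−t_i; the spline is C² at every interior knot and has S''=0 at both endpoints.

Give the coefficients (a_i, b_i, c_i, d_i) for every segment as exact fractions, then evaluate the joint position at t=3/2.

  seg 0: a=-3 b=19/3 c=0 d=-4/3
  seg 1: a=2 b=7/3 c=-4 d=2/3
S(3/2) = 9/4

Δ: Δ0=5, Δ1=-3
row 1: diag=6, rhs=-48; c'=1/3, d'=-8
back: M1=-8
M: M0=0, M1=-8, M2=0
seg 0: a=-3, c=M0/2=0, d=(M1−M0)/(6·1)=-4/3, b=Δ0−h0·(2M0+M1)/6=19/3
seg 1: a=2, c=M1/2=-4, d=(M2−M1)/(6·2)=2/3, b=Δ1−h1·(2M1+M2)/6=7/3
t_q=3/2 → seg 1, τ=1/2; S=2+7/3·τ+-4·τ²+2/3·τ³=9/4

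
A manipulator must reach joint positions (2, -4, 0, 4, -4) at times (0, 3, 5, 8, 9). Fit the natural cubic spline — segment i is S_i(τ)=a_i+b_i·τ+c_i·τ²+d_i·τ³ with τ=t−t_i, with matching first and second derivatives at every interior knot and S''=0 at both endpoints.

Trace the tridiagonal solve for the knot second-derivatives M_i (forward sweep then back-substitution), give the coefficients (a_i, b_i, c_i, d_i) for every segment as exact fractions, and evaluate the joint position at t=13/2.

  seg 0: a=2 b=-1036/339 c=0 d=358/3051
  seg 1: a=-4 b=38/339 c=358/339 d=-19/339
  seg 2: a=0 b=414/113 c=244/339 d=-1522/3051
  seg 3: a=4 b=-620/113 c=-426/113 d=142/113
S(13/2) = 2455/452

Δ: Δ0=-2, Δ1=2, Δ2=4/3, Δ3=-8
row 1: diag=10, rhs=24; c'=1/5, d'=12/5
row 2: denom=10−2·1/5=48/5; d'=(-4−2·12/5)/(48/5)=-11/12
row 3: denom=8−3·5/16=113/16; d'=(-56−3·-11/12)/(113/16)=-852/113
back: M3=-852/113
back: M2=-11/12−5/16·-852/113=488/339
back: M1=12/5−1/5·488/339=716/339
M: M0=0, M1=716/339, M2=488/339, M3=-852/113, M4=0
seg 0: a=2, c=M0/2=0, d=(M1−M0)/(6·3)=358/3051, b=Δ0−h0·(2M0+M1)/6=-1036/339
seg 1: a=-4, c=M1/2=358/339, d=(M2−M1)/(6·2)=-19/339, b=Δ1−h1·(2M1+M2)/6=38/339
seg 2: a=0, c=M2/2=244/339, d=(M3−M2)/(6·3)=-1522/3051, b=Δ2−h2·(2M2+M3)/6=414/113
seg 3: a=4, c=M3/2=-426/113, d=(M4−M3)/(6·1)=142/113, b=Δ3−h3·(2M3+M4)/6=-620/113
t_q=13/2 → seg 2, τ=3/2; S=0+414/113·τ+244/339·τ²+-1522/3051·τ³=2455/452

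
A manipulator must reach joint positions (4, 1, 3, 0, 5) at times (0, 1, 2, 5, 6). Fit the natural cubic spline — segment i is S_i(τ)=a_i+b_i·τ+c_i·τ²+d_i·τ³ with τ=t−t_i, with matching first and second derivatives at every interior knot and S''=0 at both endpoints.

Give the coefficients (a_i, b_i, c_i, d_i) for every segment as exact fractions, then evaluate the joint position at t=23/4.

Δ: Δ0=-3, Δ1=2, Δ2=-1, Δ3=5
row 1: diag=4, rhs=30; c'=1/4, d'=15/2
row 2: denom=8−1·1/4=31/4; d'=(-18−1·15/2)/(31/4)=-102/31
row 3: denom=8−3·12/31=212/31; d'=(36−3·-102/31)/(212/31)=711/106
back: M3=711/106
back: M2=-102/31−12/31·711/106=-312/53
back: M1=15/2−1/4·-312/53=951/106
M: M0=0, M1=951/106, M2=-312/53, M3=711/106, M4=0
seg 0: a=4, c=M0/2=0, d=(M1−M0)/(6·1)=317/212, b=Δ0−h0·(2M0+M1)/6=-953/212
seg 1: a=1, c=M1/2=951/212, d=(M2−M1)/(6·1)=-525/212, b=Δ1−h1·(2M1+M2)/6=-1/106
seg 2: a=3, c=M2/2=-156/53, d=(M3−M2)/(6·3)=445/636, b=Δ2−h2·(2M2+M3)/6=325/212
seg 3: a=0, c=M3/2=711/212, d=(M4−M3)/(6·1)=-237/212, b=Δ3−h3·(2M3+M4)/6=293/106
t_q=23/4 → seg 3, τ=3/4; S=0+293/106·τ+711/212·τ²+-237/212·τ³=47325/13568

  seg 0: a=4 b=-953/212 c=0 d=317/212
  seg 1: a=1 b=-1/106 c=951/212 d=-525/212
  seg 2: a=3 b=325/212 c=-156/53 d=445/636
  seg 3: a=0 b=293/106 c=711/212 d=-237/212
S(23/4) = 47325/13568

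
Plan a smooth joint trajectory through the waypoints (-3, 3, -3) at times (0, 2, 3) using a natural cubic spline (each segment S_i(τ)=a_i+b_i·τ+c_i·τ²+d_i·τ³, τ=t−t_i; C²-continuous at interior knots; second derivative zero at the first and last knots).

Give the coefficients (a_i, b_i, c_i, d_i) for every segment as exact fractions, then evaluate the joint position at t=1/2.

  seg 0: a=-3 b=6 c=0 d=-3/4
  seg 1: a=3 b=-3 c=-9/2 d=3/2
S(1/2) = -3/32

Δ: Δ0=3, Δ1=-6
row 1: diag=6, rhs=-54; c'=1/6, d'=-9
back: M1=-9
M: M0=0, M1=-9, M2=0
seg 0: a=-3, c=M0/2=0, d=(M1−M0)/(6·2)=-3/4, b=Δ0−h0·(2M0+M1)/6=6
seg 1: a=3, c=M1/2=-9/2, d=(M2−M1)/(6·1)=3/2, b=Δ1−h1·(2M1+M2)/6=-3
t_q=1/2 → seg 0, τ=1/2; S=-3+6·τ+0·τ²+-3/4·τ³=-3/32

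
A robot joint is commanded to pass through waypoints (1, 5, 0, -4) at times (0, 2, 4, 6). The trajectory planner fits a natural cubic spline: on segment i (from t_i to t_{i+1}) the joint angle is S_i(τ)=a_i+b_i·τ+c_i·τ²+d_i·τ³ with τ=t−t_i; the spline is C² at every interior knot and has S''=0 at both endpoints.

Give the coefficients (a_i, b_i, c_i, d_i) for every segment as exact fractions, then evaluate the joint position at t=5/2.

Δ: Δ0=2, Δ1=-5/2, Δ2=-2
row 1: diag=8, rhs=-27; c'=1/4, d'=-27/8
row 2: denom=8−2·1/4=15/2; d'=(3−2·-27/8)/(15/2)=13/10
back: M2=13/10
back: M1=-27/8−1/4·13/10=-37/10
M: M0=0, M1=-37/10, M2=13/10, M3=0
seg 0: a=1, c=M0/2=0, d=(M1−M0)/(6·2)=-37/120, b=Δ0−h0·(2M0+M1)/6=97/30
seg 1: a=5, c=M1/2=-37/20, d=(M2−M1)/(6·2)=5/12, b=Δ1−h1·(2M1+M2)/6=-7/15
seg 2: a=0, c=M2/2=13/20, d=(M3−M2)/(6·2)=-13/120, b=Δ2−h2·(2M2+M3)/6=-43/15
t_q=5/2 → seg 1, τ=1/2; S=5+-7/15·τ+-37/20·τ²+5/12·τ³=697/160

  seg 0: a=1 b=97/30 c=0 d=-37/120
  seg 1: a=5 b=-7/15 c=-37/20 d=5/12
  seg 2: a=0 b=-43/15 c=13/20 d=-13/120
S(5/2) = 697/160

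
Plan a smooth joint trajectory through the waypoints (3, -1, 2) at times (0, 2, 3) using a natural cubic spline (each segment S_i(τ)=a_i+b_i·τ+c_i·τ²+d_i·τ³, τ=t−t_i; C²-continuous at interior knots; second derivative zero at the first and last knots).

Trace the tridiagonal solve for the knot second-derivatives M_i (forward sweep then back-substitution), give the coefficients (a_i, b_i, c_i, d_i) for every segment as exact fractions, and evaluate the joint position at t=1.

Δ: Δ0=-2, Δ1=3
row 1: diag=6, rhs=30; c'=1/6, d'=5
back: M1=5
M: M0=0, M1=5, M2=0
seg 0: a=3, c=M0/2=0, d=(M1−M0)/(6·2)=5/12, b=Δ0−h0·(2M0+M1)/6=-11/3
seg 1: a=-1, c=M1/2=5/2, d=(M2−M1)/(6·1)=-5/6, b=Δ1−h1·(2M1+M2)/6=4/3
t_q=1 → seg 0, τ=1; S=3+-11/3·τ+0·τ²+5/12·τ³=-1/4

  seg 0: a=3 b=-11/3 c=0 d=5/12
  seg 1: a=-1 b=4/3 c=5/2 d=-5/6
S(1) = -1/4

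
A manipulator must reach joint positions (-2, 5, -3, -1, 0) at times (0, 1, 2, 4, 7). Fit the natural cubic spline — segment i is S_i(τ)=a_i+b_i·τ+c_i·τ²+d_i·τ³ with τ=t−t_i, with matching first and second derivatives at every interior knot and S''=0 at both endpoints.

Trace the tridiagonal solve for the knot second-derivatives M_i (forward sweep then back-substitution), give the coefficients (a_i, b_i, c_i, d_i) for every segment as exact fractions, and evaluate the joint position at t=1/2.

Δ: Δ0=7, Δ1=-8, Δ2=1, Δ3=1/3
row 1: diag=4, rhs=-90; c'=1/4, d'=-45/2
row 2: denom=6−1·1/4=23/4; d'=(54−1·-45/2)/(23/4)=306/23
row 3: denom=10−2·8/23=214/23; d'=(-4−2·306/23)/(214/23)=-352/107
back: M3=-352/107
back: M2=306/23−8/23·-352/107=1546/107
back: M1=-45/2−1/4·1546/107=-2794/107
M: M0=0, M1=-2794/107, M2=1546/107, M3=-352/107, M4=0
seg 0: a=-2, c=M0/2=0, d=(M1−M0)/(6·1)=-1397/321, b=Δ0−h0·(2M0+M1)/6=3644/321
seg 1: a=5, c=M1/2=-1397/107, d=(M2−M1)/(6·1)=2170/321, b=Δ1−h1·(2M1+M2)/6=-547/321
seg 2: a=-3, c=M2/2=773/107, d=(M3−M2)/(6·2)=-949/642, b=Δ2−h2·(2M2+M3)/6=-2419/321
seg 3: a=-1, c=M3/2=-176/107, d=(M4−M3)/(6·3)=176/963, b=Δ3−h3·(2M3+M4)/6=1163/321
t_q=1/2 → seg 0, τ=1/2; S=-2+3644/321·τ+0·τ²+-1397/321·τ³=2681/856

  seg 0: a=-2 b=3644/321 c=0 d=-1397/321
  seg 1: a=5 b=-547/321 c=-1397/107 d=2170/321
  seg 2: a=-3 b=-2419/321 c=773/107 d=-949/642
  seg 3: a=-1 b=1163/321 c=-176/107 d=176/963
S(1/2) = 2681/856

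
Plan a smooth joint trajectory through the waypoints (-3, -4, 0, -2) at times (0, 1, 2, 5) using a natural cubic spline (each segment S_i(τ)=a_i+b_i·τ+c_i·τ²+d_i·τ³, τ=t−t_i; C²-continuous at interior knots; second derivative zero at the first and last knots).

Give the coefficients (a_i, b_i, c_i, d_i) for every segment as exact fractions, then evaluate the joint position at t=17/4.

  seg 0: a=-3 b=-227/93 c=0 d=134/93
  seg 1: a=-4 b=175/93 c=134/31 d=-205/93
  seg 2: a=0 b=364/93 c=-71/31 d=71/279
S(17/4) = 219/1984

Δ: Δ0=-1, Δ1=4, Δ2=-2/3
row 1: diag=4, rhs=30; c'=1/4, d'=15/2
row 2: denom=8−1·1/4=31/4; d'=(-28−1·15/2)/(31/4)=-142/31
back: M2=-142/31
back: M1=15/2−1/4·-142/31=268/31
M: M0=0, M1=268/31, M2=-142/31, M3=0
seg 0: a=-3, c=M0/2=0, d=(M1−M0)/(6·1)=134/93, b=Δ0−h0·(2M0+M1)/6=-227/93
seg 1: a=-4, c=M1/2=134/31, d=(M2−M1)/(6·1)=-205/93, b=Δ1−h1·(2M1+M2)/6=175/93
seg 2: a=0, c=M2/2=-71/31, d=(M3−M2)/(6·3)=71/279, b=Δ2−h2·(2M2+M3)/6=364/93
t_q=17/4 → seg 2, τ=9/4; S=0+364/93·τ+-71/31·τ²+71/279·τ³=219/1984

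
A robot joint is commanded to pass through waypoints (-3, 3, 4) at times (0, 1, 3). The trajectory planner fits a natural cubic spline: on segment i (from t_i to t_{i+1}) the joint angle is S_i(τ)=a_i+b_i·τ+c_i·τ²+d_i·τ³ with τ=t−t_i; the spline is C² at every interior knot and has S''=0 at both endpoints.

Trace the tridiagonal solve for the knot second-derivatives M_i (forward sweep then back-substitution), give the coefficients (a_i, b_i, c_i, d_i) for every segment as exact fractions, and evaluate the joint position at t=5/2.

Δ: Δ0=6, Δ1=1/2
row 1: diag=6, rhs=-33; c'=1/3, d'=-11/2
back: M1=-11/2
M: M0=0, M1=-11/2, M2=0
seg 0: a=-3, c=M0/2=0, d=(M1−M0)/(6·1)=-11/12, b=Δ0−h0·(2M0+M1)/6=83/12
seg 1: a=3, c=M1/2=-11/4, d=(M2−M1)/(6·2)=11/24, b=Δ1−h1·(2M1+M2)/6=25/6
t_q=5/2 → seg 1, τ=3/2; S=3+25/6·τ+-11/4·τ²+11/24·τ³=295/64

  seg 0: a=-3 b=83/12 c=0 d=-11/12
  seg 1: a=3 b=25/6 c=-11/4 d=11/24
S(5/2) = 295/64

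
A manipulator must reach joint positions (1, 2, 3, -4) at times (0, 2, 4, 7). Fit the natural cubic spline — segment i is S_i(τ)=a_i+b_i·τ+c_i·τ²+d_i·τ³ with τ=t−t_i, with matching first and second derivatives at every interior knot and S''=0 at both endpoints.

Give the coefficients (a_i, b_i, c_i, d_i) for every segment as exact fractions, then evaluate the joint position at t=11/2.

  seg 0: a=1 b=20/57 c=0 d=17/456
  seg 1: a=2 b=91/114 c=17/76 d=-85/456
  seg 2: a=3 b=-31/57 c=-17/19 d=17/171
S(11/2) = 77/152

Δ: Δ0=1/2, Δ1=1/2, Δ2=-7/3
row 1: diag=8, rhs=0; c'=1/4, d'=0
row 2: denom=10−2·1/4=19/2; d'=(-17−2·0)/(19/2)=-34/19
back: M2=-34/19
back: M1=0−1/4·-34/19=17/38
M: M0=0, M1=17/38, M2=-34/19, M3=0
seg 0: a=1, c=M0/2=0, d=(M1−M0)/(6·2)=17/456, b=Δ0−h0·(2M0+M1)/6=20/57
seg 1: a=2, c=M1/2=17/76, d=(M2−M1)/(6·2)=-85/456, b=Δ1−h1·(2M1+M2)/6=91/114
seg 2: a=3, c=M2/2=-17/19, d=(M3−M2)/(6·3)=17/171, b=Δ2−h2·(2M2+M3)/6=-31/57
t_q=11/2 → seg 2, τ=3/2; S=3+-31/57·τ+-17/19·τ²+17/171·τ³=77/152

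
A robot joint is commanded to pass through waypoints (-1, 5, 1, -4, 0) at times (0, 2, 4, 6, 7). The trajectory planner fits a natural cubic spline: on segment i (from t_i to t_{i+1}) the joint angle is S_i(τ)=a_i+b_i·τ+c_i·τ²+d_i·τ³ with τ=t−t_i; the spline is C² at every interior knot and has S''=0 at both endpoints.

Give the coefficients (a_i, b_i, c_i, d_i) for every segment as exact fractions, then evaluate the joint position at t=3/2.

  seg 0: a=-1 b=170/41 c=0 d=-47/164
  seg 1: a=5 b=29/41 c=-141/82 d=15/82
  seg 2: a=1 b=-163/41 c=-51/82 d=223/328
  seg 3: a=-4 b=139/82 c=567/164 d=-189/164
S(3/2) = 5579/1312

Δ: Δ0=3, Δ1=-2, Δ2=-5/2, Δ3=4
row 1: diag=8, rhs=-30; c'=1/4, d'=-15/4
row 2: denom=8−2·1/4=15/2; d'=(-3−2·-15/4)/(15/2)=3/5
row 3: denom=6−2·4/15=82/15; d'=(39−2·3/5)/(82/15)=567/82
back: M3=567/82
back: M2=3/5−4/15·567/82=-51/41
back: M1=-15/4−1/4·-51/41=-141/41
M: M0=0, M1=-141/41, M2=-51/41, M3=567/82, M4=0
seg 0: a=-1, c=M0/2=0, d=(M1−M0)/(6·2)=-47/164, b=Δ0−h0·(2M0+M1)/6=170/41
seg 1: a=5, c=M1/2=-141/82, d=(M2−M1)/(6·2)=15/82, b=Δ1−h1·(2M1+M2)/6=29/41
seg 2: a=1, c=M2/2=-51/82, d=(M3−M2)/(6·2)=223/328, b=Δ2−h2·(2M2+M3)/6=-163/41
seg 3: a=-4, c=M3/2=567/164, d=(M4−M3)/(6·1)=-189/164, b=Δ3−h3·(2M3+M4)/6=139/82
t_q=3/2 → seg 0, τ=3/2; S=-1+170/41·τ+0·τ²+-47/164·τ³=5579/1312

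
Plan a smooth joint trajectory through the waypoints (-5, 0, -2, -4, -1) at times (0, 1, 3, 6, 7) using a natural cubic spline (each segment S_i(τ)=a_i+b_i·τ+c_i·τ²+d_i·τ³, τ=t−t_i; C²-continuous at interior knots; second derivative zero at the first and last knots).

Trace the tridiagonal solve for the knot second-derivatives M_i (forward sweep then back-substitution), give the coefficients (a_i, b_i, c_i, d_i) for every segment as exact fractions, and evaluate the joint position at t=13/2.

  seg 0: a=-5 b=3569/591 c=0 d=-614/591
  seg 1: a=0 b=1727/591 c=-614/197 d=683/1182
  seg 2: a=-2 b=-1543/591 c=69/197 d=176/1773
  seg 3: a=-4 b=1283/591 c=245/197 d=-245/591
S(13/2) = -4185/1576

Δ: Δ0=5, Δ1=-1, Δ2=-2/3, Δ3=3
row 1: diag=6, rhs=-36; c'=1/3, d'=-6
row 2: denom=10−2·1/3=28/3; d'=(2−2·-6)/(28/3)=3/2
row 3: denom=8−3·9/28=197/28; d'=(22−3·3/2)/(197/28)=490/197
back: M3=490/197
back: M2=3/2−9/28·490/197=138/197
back: M1=-6−1/3·138/197=-1228/197
M: M0=0, M1=-1228/197, M2=138/197, M3=490/197, M4=0
seg 0: a=-5, c=M0/2=0, d=(M1−M0)/(6·1)=-614/591, b=Δ0−h0·(2M0+M1)/6=3569/591
seg 1: a=0, c=M1/2=-614/197, d=(M2−M1)/(6·2)=683/1182, b=Δ1−h1·(2M1+M2)/6=1727/591
seg 2: a=-2, c=M2/2=69/197, d=(M3−M2)/(6·3)=176/1773, b=Δ2−h2·(2M2+M3)/6=-1543/591
seg 3: a=-4, c=M3/2=245/197, d=(M4−M3)/(6·1)=-245/591, b=Δ3−h3·(2M3+M4)/6=1283/591
t_q=13/2 → seg 3, τ=1/2; S=-4+1283/591·τ+245/197·τ²+-245/591·τ³=-4185/1576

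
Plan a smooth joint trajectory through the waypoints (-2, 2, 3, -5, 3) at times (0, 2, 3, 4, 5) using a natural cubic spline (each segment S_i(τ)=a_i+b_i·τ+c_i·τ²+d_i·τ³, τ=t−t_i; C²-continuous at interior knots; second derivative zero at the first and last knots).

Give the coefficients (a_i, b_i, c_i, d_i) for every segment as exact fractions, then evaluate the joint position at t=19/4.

  seg 0: a=-2 b=49/43 c=0 d=37/172
  seg 1: a=2 b=160/43 c=111/86 d=-345/86
  seg 2: a=3 b=-493/86 c=-462/43 d=729/86
  seg 3: a=-5 b=-77/43 c=1263/86 d=-421/86
S(19/4) = -811/5504

Δ: Δ0=2, Δ1=1, Δ2=-8, Δ3=8
row 1: diag=6, rhs=-6; c'=1/6, d'=-1
row 2: denom=4−1·1/6=23/6; d'=(-54−1·-1)/(23/6)=-318/23
row 3: denom=4−1·6/23=86/23; d'=(96−1·-318/23)/(86/23)=1263/43
back: M3=1263/43
back: M2=-318/23−6/23·1263/43=-924/43
back: M1=-1−1/6·-924/43=111/43
M: M0=0, M1=111/43, M2=-924/43, M3=1263/43, M4=0
seg 0: a=-2, c=M0/2=0, d=(M1−M0)/(6·2)=37/172, b=Δ0−h0·(2M0+M1)/6=49/43
seg 1: a=2, c=M1/2=111/86, d=(M2−M1)/(6·1)=-345/86, b=Δ1−h1·(2M1+M2)/6=160/43
seg 2: a=3, c=M2/2=-462/43, d=(M3−M2)/(6·1)=729/86, b=Δ2−h2·(2M2+M3)/6=-493/86
seg 3: a=-5, c=M3/2=1263/86, d=(M4−M3)/(6·1)=-421/86, b=Δ3−h3·(2M3+M4)/6=-77/43
t_q=19/4 → seg 3, τ=3/4; S=-5+-77/43·τ+1263/86·τ²+-421/86·τ³=-811/5504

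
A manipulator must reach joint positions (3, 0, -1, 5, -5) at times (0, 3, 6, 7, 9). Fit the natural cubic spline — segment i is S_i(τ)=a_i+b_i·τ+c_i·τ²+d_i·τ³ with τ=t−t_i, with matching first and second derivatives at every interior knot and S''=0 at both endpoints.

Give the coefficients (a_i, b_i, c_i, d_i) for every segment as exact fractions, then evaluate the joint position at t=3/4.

  seg 0: a=3 b=-163/510 c=0 d=-347/4590
  seg 1: a=0 b=-602/255 c=-347/510 d=415/918
  seg 2: a=-1 b=2939/510 c=288/85 d=-1607/510
  seg 3: a=5 b=787/255 c=-1031/170 d=1031/1020
S(3/4) = 5937/2176

Δ: Δ0=-1, Δ1=-1/3, Δ2=6, Δ3=-5
row 1: diag=12, rhs=4; c'=1/4, d'=1/3
row 2: denom=8−3·1/4=29/4; d'=(38−3·1/3)/(29/4)=148/29
row 3: denom=6−1·4/29=170/29; d'=(-66−1·148/29)/(170/29)=-1031/85
back: M3=-1031/85
back: M2=148/29−4/29·-1031/85=576/85
back: M1=1/3−1/4·576/85=-347/255
M: M0=0, M1=-347/255, M2=576/85, M3=-1031/85, M4=0
seg 0: a=3, c=M0/2=0, d=(M1−M0)/(6·3)=-347/4590, b=Δ0−h0·(2M0+M1)/6=-163/510
seg 1: a=0, c=M1/2=-347/510, d=(M2−M1)/(6·3)=415/918, b=Δ1−h1·(2M1+M2)/6=-602/255
seg 2: a=-1, c=M2/2=288/85, d=(M3−M2)/(6·1)=-1607/510, b=Δ2−h2·(2M2+M3)/6=2939/510
seg 3: a=5, c=M3/2=-1031/170, d=(M4−M3)/(6·2)=1031/1020, b=Δ3−h3·(2M3+M4)/6=787/255
t_q=3/4 → seg 0, τ=3/4; S=3+-163/510·τ+0·τ²+-347/4590·τ³=5937/2176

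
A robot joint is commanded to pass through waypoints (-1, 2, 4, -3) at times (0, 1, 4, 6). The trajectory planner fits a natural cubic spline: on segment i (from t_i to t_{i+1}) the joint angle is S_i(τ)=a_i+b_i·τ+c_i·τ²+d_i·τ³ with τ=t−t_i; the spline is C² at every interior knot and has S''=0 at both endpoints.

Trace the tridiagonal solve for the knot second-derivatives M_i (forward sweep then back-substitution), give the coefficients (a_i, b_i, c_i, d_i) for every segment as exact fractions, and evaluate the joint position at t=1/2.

Δ: Δ0=3, Δ1=2/3, Δ2=-7/2
row 1: diag=8, rhs=-14; c'=3/8, d'=-7/4
row 2: denom=10−3·3/8=71/8; d'=(-25−3·-7/4)/(71/8)=-158/71
back: M2=-158/71
back: M1=-7/4−3/8·-158/71=-65/71
M: M0=0, M1=-65/71, M2=-158/71, M3=0
seg 0: a=-1, c=M0/2=0, d=(M1−M0)/(6·1)=-65/426, b=Δ0−h0·(2M0+M1)/6=1343/426
seg 1: a=2, c=M1/2=-65/142, d=(M2−M1)/(6·3)=-31/426, b=Δ1−h1·(2M1+M2)/6=574/213
seg 2: a=4, c=M2/2=-79/71, d=(M3−M2)/(6·2)=79/426, b=Δ2−h2·(2M2+M3)/6=-859/426
t_q=1/2 → seg 0, τ=1/2; S=-1+1343/426·τ+0·τ²+-65/426·τ³=633/1136

  seg 0: a=-1 b=1343/426 c=0 d=-65/426
  seg 1: a=2 b=574/213 c=-65/142 d=-31/426
  seg 2: a=4 b=-859/426 c=-79/71 d=79/426
S(1/2) = 633/1136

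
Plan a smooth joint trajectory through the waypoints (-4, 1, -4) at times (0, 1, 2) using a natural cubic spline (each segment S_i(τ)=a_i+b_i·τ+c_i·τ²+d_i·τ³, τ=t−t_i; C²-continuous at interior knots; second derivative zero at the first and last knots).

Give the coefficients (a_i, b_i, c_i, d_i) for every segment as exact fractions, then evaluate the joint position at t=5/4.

Δ: Δ0=5, Δ1=-5
row 1: diag=4, rhs=-60; c'=1/4, d'=-15
back: M1=-15
M: M0=0, M1=-15, M2=0
seg 0: a=-4, c=M0/2=0, d=(M1−M0)/(6·1)=-5/2, b=Δ0−h0·(2M0+M1)/6=15/2
seg 1: a=1, c=M1/2=-15/2, d=(M2−M1)/(6·1)=5/2, b=Δ1−h1·(2M1+M2)/6=0
t_q=5/4 → seg 1, τ=1/4; S=1+0·τ+-15/2·τ²+5/2·τ³=73/128

  seg 0: a=-4 b=15/2 c=0 d=-5/2
  seg 1: a=1 b=0 c=-15/2 d=5/2
S(5/4) = 73/128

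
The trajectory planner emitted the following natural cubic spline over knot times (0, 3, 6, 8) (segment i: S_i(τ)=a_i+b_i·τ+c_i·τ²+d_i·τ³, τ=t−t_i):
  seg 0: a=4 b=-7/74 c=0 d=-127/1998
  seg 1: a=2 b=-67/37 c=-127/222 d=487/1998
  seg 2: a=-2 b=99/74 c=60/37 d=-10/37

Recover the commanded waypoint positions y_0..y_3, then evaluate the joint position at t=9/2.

y_0 = S_0(0) = a_0 = 4
y_1 = S_1(0) = a_1 = 2
y_2 = S_2(0) = a_2 = -2
y_3 = S_2(2) = 5
t_q=9/2 is in segment 1 (τ=3/2); S_1(τ)=-699/592

y_0=4 y_1=2 y_2=-2 y_3=5
S(9/2) = -699/592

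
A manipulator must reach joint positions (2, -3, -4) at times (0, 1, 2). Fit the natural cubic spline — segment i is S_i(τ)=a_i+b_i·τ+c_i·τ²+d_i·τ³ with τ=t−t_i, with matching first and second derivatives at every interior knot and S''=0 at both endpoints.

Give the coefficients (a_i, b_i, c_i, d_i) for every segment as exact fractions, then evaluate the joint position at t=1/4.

  seg 0: a=2 b=-6 c=0 d=1
  seg 1: a=-3 b=-3 c=3 d=-1
S(1/4) = 33/64

Δ: Δ0=-5, Δ1=-1
row 1: diag=4, rhs=24; c'=1/4, d'=6
back: M1=6
M: M0=0, M1=6, M2=0
seg 0: a=2, c=M0/2=0, d=(M1−M0)/(6·1)=1, b=Δ0−h0·(2M0+M1)/6=-6
seg 1: a=-3, c=M1/2=3, d=(M2−M1)/(6·1)=-1, b=Δ1−h1·(2M1+M2)/6=-3
t_q=1/4 → seg 0, τ=1/4; S=2+-6·τ+0·τ²+1·τ³=33/64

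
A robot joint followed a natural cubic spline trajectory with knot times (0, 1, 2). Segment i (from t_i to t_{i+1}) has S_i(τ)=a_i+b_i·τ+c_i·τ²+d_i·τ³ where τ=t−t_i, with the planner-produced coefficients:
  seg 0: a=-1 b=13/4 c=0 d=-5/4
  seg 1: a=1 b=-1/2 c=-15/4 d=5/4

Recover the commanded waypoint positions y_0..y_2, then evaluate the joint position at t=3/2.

y_0=-1 y_1=1 y_2=-2
S(3/2) = -1/32

y_0 = S_0(0) = a_0 = -1
y_1 = S_1(0) = a_1 = 1
y_2 = S_1(1) = -2
t_q=3/2 is in segment 1 (τ=1/2); S_1(τ)=-1/32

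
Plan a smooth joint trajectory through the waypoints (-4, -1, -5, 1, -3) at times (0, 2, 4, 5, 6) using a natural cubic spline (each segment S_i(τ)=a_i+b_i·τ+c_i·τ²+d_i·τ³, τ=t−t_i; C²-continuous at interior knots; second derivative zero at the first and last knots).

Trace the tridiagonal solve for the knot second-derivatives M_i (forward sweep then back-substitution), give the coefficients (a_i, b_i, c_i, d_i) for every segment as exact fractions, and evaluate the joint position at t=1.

  seg 0: a=-4 b=83/24 c=0 d=-47/96
  seg 1: a=-1 b=-29/12 c=-47/16 d=151/96
  seg 2: a=-5 b=113/24 c=13/2 d=-125/24
  seg 3: a=1 b=25/12 c=-73/8 d=73/24
S(1) = -33/32

Δ: Δ0=3/2, Δ1=-2, Δ2=6, Δ3=-4
row 1: diag=8, rhs=-21; c'=1/4, d'=-21/8
row 2: denom=6−2·1/4=11/2; d'=(48−2·-21/8)/(11/2)=213/22
row 3: denom=4−1·2/11=42/11; d'=(-60−1·213/22)/(42/11)=-73/4
back: M3=-73/4
back: M2=213/22−2/11·-73/4=13
back: M1=-21/8−1/4·13=-47/8
M: M0=0, M1=-47/8, M2=13, M3=-73/4, M4=0
seg 0: a=-4, c=M0/2=0, d=(M1−M0)/(6·2)=-47/96, b=Δ0−h0·(2M0+M1)/6=83/24
seg 1: a=-1, c=M1/2=-47/16, d=(M2−M1)/(6·2)=151/96, b=Δ1−h1·(2M1+M2)/6=-29/12
seg 2: a=-5, c=M2/2=13/2, d=(M3−M2)/(6·1)=-125/24, b=Δ2−h2·(2M2+M3)/6=113/24
seg 3: a=1, c=M3/2=-73/8, d=(M4−M3)/(6·1)=73/24, b=Δ3−h3·(2M3+M4)/6=25/12
t_q=1 → seg 0, τ=1; S=-4+83/24·τ+0·τ²+-47/96·τ³=-33/32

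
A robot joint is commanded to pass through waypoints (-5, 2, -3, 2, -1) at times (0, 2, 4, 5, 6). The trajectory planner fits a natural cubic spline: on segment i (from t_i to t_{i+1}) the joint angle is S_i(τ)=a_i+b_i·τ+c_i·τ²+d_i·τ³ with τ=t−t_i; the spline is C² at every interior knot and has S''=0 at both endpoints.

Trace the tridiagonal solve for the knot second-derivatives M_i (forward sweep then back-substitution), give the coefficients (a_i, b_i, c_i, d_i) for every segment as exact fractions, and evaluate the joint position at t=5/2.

  seg 0: a=-5 b=127/21 c=0 d=-107/168
  seg 1: a=2 b=-67/42 c=-107/28 d=283/168
  seg 2: a=-3 b=10/3 c=44/7 d=-97/21
  seg 3: a=2 b=43/21 c=-53/7 d=53/21
S(5/2) = 205/448

Δ: Δ0=7/2, Δ1=-5/2, Δ2=5, Δ3=-3
row 1: diag=8, rhs=-36; c'=1/4, d'=-9/2
row 2: denom=6−2·1/4=11/2; d'=(45−2·-9/2)/(11/2)=108/11
row 3: denom=4−1·2/11=42/11; d'=(-48−1·108/11)/(42/11)=-106/7
back: M3=-106/7
back: M2=108/11−2/11·-106/7=88/7
back: M1=-9/2−1/4·88/7=-107/14
M: M0=0, M1=-107/14, M2=88/7, M3=-106/7, M4=0
seg 0: a=-5, c=M0/2=0, d=(M1−M0)/(6·2)=-107/168, b=Δ0−h0·(2M0+M1)/6=127/21
seg 1: a=2, c=M1/2=-107/28, d=(M2−M1)/(6·2)=283/168, b=Δ1−h1·(2M1+M2)/6=-67/42
seg 2: a=-3, c=M2/2=44/7, d=(M3−M2)/(6·1)=-97/21, b=Δ2−h2·(2M2+M3)/6=10/3
seg 3: a=2, c=M3/2=-53/7, d=(M4−M3)/(6·1)=53/21, b=Δ3−h3·(2M3+M4)/6=43/21
t_q=5/2 → seg 1, τ=1/2; S=2+-67/42·τ+-107/28·τ²+283/168·τ³=205/448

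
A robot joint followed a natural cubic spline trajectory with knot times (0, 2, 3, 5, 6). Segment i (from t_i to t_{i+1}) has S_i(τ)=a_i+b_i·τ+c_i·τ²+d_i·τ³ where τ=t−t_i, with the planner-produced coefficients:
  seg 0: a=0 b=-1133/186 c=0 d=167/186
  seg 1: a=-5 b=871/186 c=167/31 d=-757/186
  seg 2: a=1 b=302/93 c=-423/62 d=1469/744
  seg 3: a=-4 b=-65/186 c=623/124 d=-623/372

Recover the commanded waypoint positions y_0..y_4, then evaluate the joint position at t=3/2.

y_0 = S_0(0) = a_0 = 0
y_1 = S_1(0) = a_1 = -5
y_2 = S_2(0) = a_2 = 1
y_3 = S_3(0) = a_3 = -4
y_4 = S_3(1) = -1
t_q=3/2 is in segment 0 (τ=3/2); S_0(τ)=-3029/496

y_0=0 y_1=-5 y_2=1 y_3=-4 y_4=-1
S(3/2) = -3029/496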